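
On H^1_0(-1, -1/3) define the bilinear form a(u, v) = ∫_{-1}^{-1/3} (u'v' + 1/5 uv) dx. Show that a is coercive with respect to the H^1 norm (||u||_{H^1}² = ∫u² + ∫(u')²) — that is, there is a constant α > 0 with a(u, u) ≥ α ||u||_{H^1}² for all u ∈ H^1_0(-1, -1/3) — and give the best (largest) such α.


α = (4 + 45*π^2)/(5*(4 + 9*π^2))

Coercivity of a(·,·) on H^1_0(-1, -1/3) means a(u, u) ≥ α ||u||_{H^1}² for every u ∈ H^1_0.
The interval has length L = 2/3, and Poincaré/coercivity depend only on L. Here a(u, u) = ∫(u')² + (1/5)·∫u².
Here 0 < c = 1/5 < 1. The condition a(u,u) ≥ α||u||_{H^1}² reads (1−α)∫(u')² ≥ (α−c)∫u². Any admissible α is ≤ 1 (rapidly oscillating u have ∫u²/∫(u')² → 0), and α = 1 would force 0 ≥ (1−c)∫u², impossible since c < 1; so 1−α > 0. By the sharp Poincaré inequality on H^1_0 of an interval of length L, ∫(u')² ≥ (π/L)²∫u² with equality for the first sine mode sin(π(x−x₀)/L) (x₀ the left endpoint), so the inequality holds for all u iff (1−α)(π/L)² ≥ α − c, i.e. α ≤ ((π/L)² + c)/((π/L)² + 1) = (1 + c(L/π)²)/(1 + (L/π)²). With (π/L)² = 9*π^2/4 and c = 1/5, the largest admissible constant is α = ((π/L)² + c)/((π/L)² + 1).
Simplifying, α = (4 + 45*π^2)/(5*(4 + 9*π^2)).


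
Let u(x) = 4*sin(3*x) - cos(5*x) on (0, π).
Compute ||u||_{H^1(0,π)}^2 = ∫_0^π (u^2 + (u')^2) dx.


||u||_{H^1(0,π)}^2 = 93*π

u'(x) = 5*sin(5*x) + 12*cos(3*x).
Expand u² and (u')² and integrate term by term on (0, π), using: for integers n ≥ 1, ∫_0^π sin²(nx) dx = ∫_0^π cos²(nx) dx = π/2; for n ≠ n', ∫_0^π sin(nx)sin(n'x) dx = ∫_0^π cos(nx)cos(n'x) dx = 0; and by product-to-sum, ∫_0^π sin(nx)cos(n'x) dx = ½∫_0^π [sin((n+n')x) + sin((n−n')x)] dx, which is 0 when n+n' is even and 2n/(n²−n'²) when n+n' is odd (it need not vanish on (0, π)).
  u² squared terms: (-1)²·∫cos(5x)² dx = 1·π/2 = π/2;  (4)²·∫sin(3x)² dx = 16·π/2 = 8*π.
  u² cross terms: 2·(-1)·(4)·∫cos(5x)·sin(3x) dx = -8·(0) = 0.
  So ∫_0^π u² dx = π/2 + 8*π + 0 = 17*π/2.
  (u')² squared terms: (5)²·∫sin(5x)² dx = 25·π/2 = 25*π/2;  (12)²·∫cos(3x)² dx = 144·π/2 = 72*π.
  (u')² cross terms: 2·(5)·(12)·∫sin(5x)·cos(3x) dx = 120·(0) = 0.
  So ∫_0^π (u')² dx = 25*π/2 + 72*π + 0 = 169*π/2.
||u||_{H^1}^2 = (17*π/2) + (169*π/2) = 93*π.


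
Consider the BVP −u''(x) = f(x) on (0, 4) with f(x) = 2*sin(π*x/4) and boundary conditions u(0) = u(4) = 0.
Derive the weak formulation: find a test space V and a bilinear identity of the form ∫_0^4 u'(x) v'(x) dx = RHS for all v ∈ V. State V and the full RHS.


V = H^1_0(0, 4) (so v(0) = v(4) = 0); weak form: ∫_0^4 u'v' dx = ∫_0^4 (2*sin(π*x/4)) v dx for all v ∈ V.

Multiply both sides by a test function v and integrate from 0 to 4:
  ∫_0^4 −u''(x) v(x) dx = ∫_0^4 f(x) v(x) dx.
Integrate the LHS by parts once:
  ∫_0^4 −u'' v dx = −[u'(x) v(x)]_0^4 + ∫_0^4 u'(x) v'(x) dx.
Thus ∫_0^4 u'(x) v'(x) dx = ∫_0^4 f(x) v(x) dx + [u'(x) v(x)]_0^4.
Choose V so that boundary terms are either known or forced to vanish.
u is Dirichlet: u(0) = u(4) = 0. Let V = H^1_0(0, 4); then v(0) = v(4) = 0, and [u' v]_0^4 = 0.
Weak formulation: find u (satisfying any essential BC) such that ∫_0^4 u'(x) v'(x) dx = ∫_0^4 f v dx for all v ∈ V.
Substituting f(x) = 2*sin(π*x/4), the right-hand side is ∫_0^4 (2*sin(π*x/4)) v dx.


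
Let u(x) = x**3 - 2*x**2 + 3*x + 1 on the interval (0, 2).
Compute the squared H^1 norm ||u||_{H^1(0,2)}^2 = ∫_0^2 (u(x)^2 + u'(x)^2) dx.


||u||_{H^1}^2 = 5168/105

The H^1 norm (squared) on an interval (0, L) is
  ||u||_{H^1}^2 = ∫_0^L u(x)^2 dx + ∫_0^L u'(x)^2 dx.
Compute u'(x) = 3*x**2 - 4*x + 3.
Then u(x)^2 = x**6 - 4*x**5 + 10*x**4 - 10*x**3 + 5*x**2 + 6*x + 1 and u'(x)^2 = 9*x**4 - 24*x**3 + 34*x**2 - 24*x + 9.
Integrate each monomial from 0 to 2 using ∫_0^2 c·x^n dx = c·2^(n+1)/(n+1):
  ∫_0^2 u(x)^2 dx = ∫_0^2 (x^6 - 4*x^5 + 10*x^4 - 10*x^3 + 5*x^2 + 6*x + 1) dx. Term by term:
    ∫_0^2 x^6 dx = 128/7;  ∫_0^2 -4*x^5 dx = -128/3;  ∫_0^2 10*x^4 dx = 64;
    ∫_0^2 -10*x^3 dx = -40;  ∫_0^2 5*x^2 dx = 40/3;  ∫_0^2 6*x dx = 12;
    ∫_0^2 1 dx = 2.
  Sum: 128/7 − 128/3 + 64 − 40 + 40/3 + 12 + 2 = 566/21.
  ∫_0^2 u'(x)^2 dx = ∫_0^2 (9*x^4 - 24*x^3 + 34*x^2 - 24*x + 9) dx. Term by term:
    ∫_0^2 9*x^4 dx = 288/5;  ∫_0^2 -24*x^3 dx = -96;  ∫_0^2 34*x^2 dx = 272/3;
    ∫_0^2 -24*x dx = -48;  ∫_0^2 9 dx = 18.
  Sum: 288/5 − 96 + 272/3 − 48 + 18 = 334/15.
Adding: ||u||_{H^1}^2 = 566/21 + 334/15 = 5168/105.


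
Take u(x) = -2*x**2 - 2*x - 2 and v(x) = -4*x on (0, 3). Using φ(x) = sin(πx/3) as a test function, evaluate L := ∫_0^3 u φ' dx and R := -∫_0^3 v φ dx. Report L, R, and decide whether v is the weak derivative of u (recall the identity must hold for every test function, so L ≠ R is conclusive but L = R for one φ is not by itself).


LHS = 48/π, RHS = 36/π. No, v is not the weak derivative of u.

u(x) = -2*x**2 - 2*x - 2, classical derivative u'(x) = -4*x - 2.
φ(x) = sin(πx/3), so φ'(x) = π*cos(π*x/3)/3.
Note φ(0) = φ(3) = 0, so the boundary term u·φ vanishes.
LHS = ∫_0^3 u(x) φ'(x) dx = ∫_0^3 (-2*π*x^2*cos(π*x/3)/3 - 2*π*x*cos(π*x/3)/3 - 2*π*cos(π*x/3)/3) dx. Term by term:
  ∫_0^3 -2*π*cos(π*x/3)/3 dx = 0;  ∫_0^3 -2*π*x*cos(π*x/3)/3 dx = 12/π;  ∫_0^3 -2*π*x^2*cos(π*x/3)/3 dx = 36/π.
Sum: 0 + 12/π + 36/π = 48/π.
So LHS = 48/π.
∫_0^3 v(x) φ(x) dx = ∫_0^3 (-4*x*sin(π*x/3)) dx. Term by term:
  ∫_0^3 -4*x*sin(π*x/3) dx = -36/π.
So RHS = -∫_0^3 v(x) φ(x) dx = 36/π.
LHS − RHS = 12/π ≠ 0, so the identity fails.
(For a valid weak derivative the identity must hold for EVERY test function, in particular this one. The failure shows v is NOT the weak derivative of u.)
Correct weak derivative would be u'(x) = -4*x - 2.


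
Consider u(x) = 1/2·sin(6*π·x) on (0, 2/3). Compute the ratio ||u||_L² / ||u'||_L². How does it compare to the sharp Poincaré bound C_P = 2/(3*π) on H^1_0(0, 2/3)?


||u||_L² / ||u'||_L² = 1/(6*π) < C_P = 2/(3*π).

u(x) = 1/2·sin(6*π·x), so u'(x) = 3*π*cos(6*π*x).
Writing u(x) = A·sin(kπx/L) with A = 1/2 and k = 4, use ∫_0^L sin²(kπx/L) dx = L/2 and ∫_0^L cos²(kπx/L) dx = L/2.
u² = 1/4·sin²(6*π·x) and (u')² = 9*π^2·cos²(6*π·x), and each of sin², cos² integrates to L/2 = 1/3 over (0, 2/3).
∫_0^2/3 u² dx = 1/12, so ||u||_L² = sqrt(3)/6.
∫_0^2/3 (u')² dx = 3*π^2, so ||u'||_L² = sqrt(3)*π.
Ratio ||u||_L² / ||u'||_L² = 1/(6*π).
Sharp Poincaré constant on H^1_0(0, 2/3) is C_P = L/π = 2/(3*π), achieved by sin(3*π/2·x).
This is the k = 4 harmonic; the ratio L/(kπ) is strictly less than C_P = L/π, consistent with the sharp inequality ||u||_L² ≤ C_P ||u'||_L².


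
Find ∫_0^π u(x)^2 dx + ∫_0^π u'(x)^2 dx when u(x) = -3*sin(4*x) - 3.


||u||_{H^1(0,π)}^2 = 171*π/2

u'(x) = -12*cos(4*x).
Expand u² and (u')² and integrate term by term on (0, π), using: for integers n ≥ 1, ∫_0^π sin²(nx) dx = ∫_0^π cos²(nx) dx = π/2; for n ≠ n', ∫_0^π sin(nx)sin(n'x) dx = ∫_0^π cos(nx)cos(n'x) dx = 0; and by product-to-sum, ∫_0^π sin(nx)cos(n'x) dx = ½∫_0^π [sin((n+n')x) + sin((n−n')x)] dx, which is 0 when n+n' is even and 2n/(n²−n'²) when n+n' is odd (it need not vanish on (0, π)). For the constant mode: ∫_0^π 1 dx = π, ∫_0^π cos(nx) dx = 0, ∫_0^π sin(nx) dx = (1−(−1)^n)/n.
  u² squared terms: (-3)²·∫1 dx = 9·π = 9*π;  (-3)²·∫sin(4x)² dx = 9·π/2 = 9*π/2.
  u² cross terms: 2·(-3)·(-3)·∫1·sin(4x) dx = 18·(0) = 0.
  So ∫_0^π u² dx = 9*π + 9*π/2 + 0 = 27*π/2.
  (u')² squared terms: (-12)²·∫cos(4x)² dx = 144·π/2 = 72*π.
  So ∫_0^π (u')² dx = 72*π.
||u||_{H^1}^2 = (27*π/2) + (72*π) = 171*π/2.


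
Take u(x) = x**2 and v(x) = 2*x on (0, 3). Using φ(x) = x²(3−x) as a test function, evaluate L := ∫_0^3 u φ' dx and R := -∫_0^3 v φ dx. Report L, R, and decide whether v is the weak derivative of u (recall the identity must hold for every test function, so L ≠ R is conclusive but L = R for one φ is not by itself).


LHS = -243/10, RHS = -243/10. Yes, v = u' weakly.

u(x) = x**2, classical derivative u'(x) = 2*x.
φ(x) = x²(3−x), so φ'(x) = 3*x*(2 - x).
Note φ(0) = φ(3) = 0, so the boundary term u·φ vanishes.
LHS = ∫_0^3 u(x) φ'(x) dx = ∫_0^3 (-3*x^4 + 6*x^3) dx. Term by term:
  ∫_0^3 -3*x^4 dx = -729/5;  ∫_0^3 6*x^3 dx = 243/2.
Sum: -729/5 + 243/2 = -243/10.
So LHS = -243/10.
∫_0^3 v(x) φ(x) dx = ∫_0^3 (-2*x^4 + 6*x^3) dx. Term by term:
  ∫_0^3 -2*x^4 dx = -486/5;  ∫_0^3 6*x^3 dx = 243/2.
Sum: -486/5 + 243/2 = 243/10.
So RHS = -∫_0^3 v(x) φ(x) dx = -243/10.
LHS = RHS, so the identity holds for this test φ.
Moreover u is smooth here and v(x) = u'(x) = 2*x pointwise, so the identity holds for every test function. Hence v is the weak derivative of u.


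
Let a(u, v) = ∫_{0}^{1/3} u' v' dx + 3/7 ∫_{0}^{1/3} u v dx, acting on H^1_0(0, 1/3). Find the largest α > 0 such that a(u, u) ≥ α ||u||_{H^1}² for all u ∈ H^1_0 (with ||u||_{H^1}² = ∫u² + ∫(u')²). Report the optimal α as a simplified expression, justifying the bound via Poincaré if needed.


α = 3*(1 + 21*π^2)/(7*(1 + 9*π^2))

Coercivity of a(·,·) on H^1_0(0, 1/3) means a(u, u) ≥ α ||u||_{H^1}² for every u ∈ H^1_0.
The interval has length L = 1/3, and Poincaré/coercivity depend only on L. Here a(u, u) = ∫(u')² + (3/7)·∫u².
Here 0 < c = 3/7 < 1. The condition a(u,u) ≥ α||u||_{H^1}² reads (1−α)∫(u')² ≥ (α−c)∫u². Any admissible α is ≤ 1 (rapidly oscillating u have ∫u²/∫(u')² → 0), and α = 1 would force 0 ≥ (1−c)∫u², impossible since c < 1; so 1−α > 0. By the sharp Poincaré inequality on H^1_0 of an interval of length L, ∫(u')² ≥ (π/L)²∫u² with equality for the first sine mode sin(π(x−x₀)/L) (x₀ the left endpoint), so the inequality holds for all u iff (1−α)(π/L)² ≥ α − c, i.e. α ≤ ((π/L)² + c)/((π/L)² + 1) = (1 + c(L/π)²)/(1 + (L/π)²). With (π/L)² = 9*π^2 and c = 3/7, the largest admissible constant is α = ((π/L)² + c)/((π/L)² + 1).
Simplifying, α = 3*(1 + 21*π^2)/(7*(1 + 9*π^2)).


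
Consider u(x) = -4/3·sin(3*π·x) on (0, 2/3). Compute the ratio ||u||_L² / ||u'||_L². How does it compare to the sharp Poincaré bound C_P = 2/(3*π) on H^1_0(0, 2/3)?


||u||_L² / ||u'||_L² = 1/(3*π) < C_P = 2/(3*π).

u(x) = -4/3·sin(3*π·x), so u'(x) = -4*π*cos(3*π*x).
Writing u(x) = A·sin(kπx/L) with A = -4/3 and k = 2, use ∫_0^L sin²(kπx/L) dx = L/2 and ∫_0^L cos²(kπx/L) dx = L/2.
u² = 16/9·sin²(3*π·x) and (u')² = 16*π^2·cos²(3*π·x), and each of sin², cos² integrates to L/2 = 1/3 over (0, 2/3).
∫_0^2/3 u² dx = 16/27, so ||u||_L² = 4*sqrt(3)/9.
∫_0^2/3 (u')² dx = 16*π^2/3, so ||u'||_L² = 4*sqrt(3)*π/3.
Ratio ||u||_L² / ||u'||_L² = 1/(3*π).
Sharp Poincaré constant on H^1_0(0, 2/3) is C_P = L/π = 2/(3*π), achieved by sin(3*π/2·x).
This is the k = 2 harmonic; the ratio L/(kπ) is strictly less than C_P = L/π, consistent with the sharp inequality ||u||_L² ≤ C_P ||u'||_L².


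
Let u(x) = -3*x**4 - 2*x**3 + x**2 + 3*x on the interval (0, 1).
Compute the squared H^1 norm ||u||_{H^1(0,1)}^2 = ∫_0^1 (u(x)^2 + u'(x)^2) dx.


||u||_{H^1}^2 = 2452/105

The H^1 norm (squared) on an interval (0, L) is
  ||u||_{H^1}^2 = ∫_0^L u(x)^2 dx + ∫_0^L u'(x)^2 dx.
Compute u'(x) = -12*x**3 - 6*x**2 + 2*x + 3.
Then u(x)^2 = 9*x**8 + 12*x**7 - 2*x**6 - 22*x**5 - 11*x**4 + 6*x**3 + 9*x**2 and u'(x)^2 = 144*x**6 + 144*x**5 - 12*x**4 - 96*x**3 - 32*x**2 + 12*x + 9.
Integrate each monomial from 0 to 1 using ∫_0^1 c·x^n dx = c·1^(n+1)/(n+1):
  ∫_0^1 u(x)^2 dx = ∫_0^1 (9*x^8 + 12*x^7 - 2*x^6 - 22*x^5 - 11*x^4 + 6*x^3 + 9*x^2) dx. Term by term:
    ∫_0^1 9*x^8 dx = 1;  ∫_0^1 12*x^7 dx = 3/2;  ∫_0^1 -2*x^6 dx = -2/7;
    ∫_0^1 -22*x^5 dx = -11/3;  ∫_0^1 -11*x^4 dx = -11/5;  ∫_0^1 6*x^3 dx = 3/2;
    ∫_0^1 9*x^2 dx = 3.
  Sum: 1 + 3/2 − 2/7 − 11/3 − 11/5 + 3/2 + 3 = 89/105.
  ∫_0^1 u'(x)^2 dx = ∫_0^1 (144*x^6 + 144*x^5 - 12*x^4 - 96*x^3 - 32*x^2 + 12*x + 9) dx. Term by term:
    ∫_0^1 144*x^6 dx = 144/7;  ∫_0^1 144*x^5 dx = 24;  ∫_0^1 -12*x^4 dx = -12/5;
    ∫_0^1 -96*x^3 dx = -24;  ∫_0^1 -32*x^2 dx = -32/3;  ∫_0^1 12*x dx = 6;
    ∫_0^1 9 dx = 9.
  Sum: 144/7 + 24 − 12/5 − 24 − 32/3 + 6 + 9 = 2363/105.
Adding: ||u||_{H^1}^2 = 89/105 + 2363/105 = 2452/105.


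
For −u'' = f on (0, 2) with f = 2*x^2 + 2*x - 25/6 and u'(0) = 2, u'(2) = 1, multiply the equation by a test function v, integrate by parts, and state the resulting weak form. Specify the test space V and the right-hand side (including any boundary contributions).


V = H^1(0, 2) (v unrestricted at boundary; u is determined up to an additive constant); weak form: ∫_0^2 u'v' dx = ∫_0^2 (2*x^2 + 2*x - 25/6) v dx + v(2) − 2·v(0) for all v ∈ V.

Multiply both sides by a test function v and integrate from 0 to 2:
  ∫_0^2 −u''(x) v(x) dx = ∫_0^2 f(x) v(x) dx.
Integrate the LHS by parts once:
  ∫_0^2 −u'' v dx = −[u'(x) v(x)]_0^2 + ∫_0^2 u'(x) v'(x) dx.
Thus ∫_0^2 u'(x) v'(x) dx = ∫_0^2 f(x) v(x) dx + [u'(x) v(x)]_0^2.
Choose V so that boundary terms are either known or forced to vanish.
u has inhomogeneous Neumann u'(0) = 2, u'(2) = 1. [u' v]_0^2 = (1)·v(2) − (2)·v(0) = v(2) − 2·v(0). Take V = H^1(0, 2); boundary term becomes part of RHS.
Weak formulation: find u (satisfying any essential BC) such that ∫_0^2 u'(x) v'(x) dx = ∫_0^2 f v dx + v(2) − 2·v(0) for all v ∈ V (Neumann data are natural BCs: they enter the RHS as boundary terms).
Substituting f(x) = 2*x^2 + 2*x - 25/6, the right-hand side is ∫_0^2 (2*x^2 + 2*x - 25/6) v dx + v(2) − 2·v(0).
Compatibility check (pure Neumann): taking v ≡ 1 ∈ V gives 0 = ∫_0^2 f dx + (1) − (2), i.e. ∫_0^2 f dx must equal u'(0) − u'(2) = 1. Indeed ∫_0^2 (2*x^2 + 2*x - 25/6) dx = 1, so the data are compatible. The solution is then unique only up to an additive constant (fix it e.g. by requiring ∫_0^2 u dx = 0).


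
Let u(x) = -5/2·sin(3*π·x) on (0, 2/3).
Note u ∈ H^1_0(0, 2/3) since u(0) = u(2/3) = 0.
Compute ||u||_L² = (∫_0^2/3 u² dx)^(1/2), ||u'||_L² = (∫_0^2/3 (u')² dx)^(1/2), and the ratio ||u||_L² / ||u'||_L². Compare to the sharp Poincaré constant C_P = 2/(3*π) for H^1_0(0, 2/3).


||u||_L² / ||u'||_L² = 1/(3*π) < C_P = 2/(3*π).

u(x) = -5/2·sin(3*π·x), so u'(x) = -15*π*cos(3*π*x)/2.
Writing u(x) = A·sin(kπx/L) with A = -5/2 and k = 2, use ∫_0^L sin²(kπx/L) dx = L/2 and ∫_0^L cos²(kπx/L) dx = L/2.
u² = 25/4·sin²(3*π·x) and (u')² = 225*π^2/4·cos²(3*π·x), and each of sin², cos² integrates to L/2 = 1/3 over (0, 2/3).
∫_0^2/3 u² dx = 25/12, so ||u||_L² = 5*sqrt(3)/6.
∫_0^2/3 (u')² dx = 75*π^2/4, so ||u'||_L² = 5*sqrt(3)*π/2.
Ratio ||u||_L² / ||u'||_L² = 1/(3*π).
Sharp Poincaré constant on H^1_0(0, 2/3) is C_P = L/π = 2/(3*π), achieved by sin(3*π/2·x).
This is the k = 2 harmonic; the ratio L/(kπ) is strictly less than C_P = L/π, consistent with the sharp inequality ||u||_L² ≤ C_P ||u'||_L².


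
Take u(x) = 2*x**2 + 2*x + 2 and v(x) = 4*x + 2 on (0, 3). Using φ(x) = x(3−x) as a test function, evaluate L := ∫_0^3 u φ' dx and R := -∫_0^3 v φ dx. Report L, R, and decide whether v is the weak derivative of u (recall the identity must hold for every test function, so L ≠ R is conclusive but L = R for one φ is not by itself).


LHS = -36, RHS = -36. Yes, v = u' weakly.

u(x) = 2*x**2 + 2*x + 2, classical derivative u'(x) = 4*x + 2.
φ(x) = x(3−x), so φ'(x) = 3 - 2*x.
Note φ(0) = φ(3) = 0, so the boundary term u·φ vanishes.
LHS = ∫_0^3 u(x) φ'(x) dx = ∫_0^3 (-4*x^3 + 2*x^2 + 2*x + 6) dx. Term by term:
  ∫_0^3 -4*x^3 dx = -81;  ∫_0^3 2*x^2 dx = 18;  ∫_0^3 2*x dx = 9;
  ∫_0^3 6 dx = 18.
Sum: -81 + 18 + 9 + 18 = -36.
So LHS = -36.
∫_0^3 v(x) φ(x) dx = ∫_0^3 (-4*x^3 + 10*x^2 + 6*x) dx. Term by term:
  ∫_0^3 -4*x^3 dx = -81;  ∫_0^3 10*x^2 dx = 90;  ∫_0^3 6*x dx = 27.
Sum: -81 + 90 + 27 = 36.
So RHS = -∫_0^3 v(x) φ(x) dx = -36.
LHS = RHS, so the identity holds for this test φ.
Moreover u is smooth here and v(x) = u'(x) = 4*x + 2 pointwise, so the identity holds for every test function. Hence v is the weak derivative of u.


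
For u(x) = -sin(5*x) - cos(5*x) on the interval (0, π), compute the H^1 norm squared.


||u||_{H^1(0,π)}^2 = 26*π

u'(x) = 5*sin(5*x) - 5*cos(5*x).
Expand u² and (u')² and integrate term by term on (0, π), using: for integers n ≥ 1, ∫_0^π sin²(nx) dx = ∫_0^π cos²(nx) dx = π/2; for n ≠ n', ∫_0^π sin(nx)sin(n'x) dx = ∫_0^π cos(nx)cos(n'x) dx = 0; and by product-to-sum, ∫_0^π sin(nx)cos(n'x) dx = ½∫_0^π [sin((n+n')x) + sin((n−n')x)] dx, which is 0 when n+n' is even and 2n/(n²−n'²) when n+n' is odd (it need not vanish on (0, π)).
  u² squared terms: (-1)²·∫cos(5x)² dx = 1·π/2 = π/2;  (-1)²·∫sin(5x)² dx = 1·π/2 = π/2.
  u² cross terms: 2·(-1)·(-1)·∫cos(5x)·sin(5x) dx = 2·(0) = 0.
  So ∫_0^π u² dx = π/2 + π/2 + 0 = π.
  (u')² squared terms: (-5)²·∫cos(5x)² dx = 25·π/2 = 25*π/2;  (5)²·∫sin(5x)² dx = 25·π/2 = 25*π/2.
  (u')² cross terms: 2·(-5)·(5)·∫cos(5x)·sin(5x) dx = -50·(0) = 0.
  So ∫_0^π (u')² dx = 25*π/2 + 25*π/2 + 0 = 25*π.
||u||_{H^1}^2 = (π) + (25*π) = 26*π.


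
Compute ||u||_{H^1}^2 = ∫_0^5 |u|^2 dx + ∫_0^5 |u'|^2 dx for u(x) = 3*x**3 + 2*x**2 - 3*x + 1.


||u||_{H^1}^2 = 7665725/42

The H^1 norm (squared) on an interval (0, L) is
  ||u||_{H^1}^2 = ∫_0^L u(x)^2 dx + ∫_0^L u'(x)^2 dx.
Compute u'(x) = 9*x**2 + 4*x - 3.
Then u(x)^2 = 9*x**6 + 12*x**5 - 14*x**4 - 6*x**3 + 13*x**2 - 6*x + 1 and u'(x)^2 = 81*x**4 + 72*x**3 - 38*x**2 - 24*x + 9.
Integrate each monomial from 0 to 5 using ∫_0^5 c·x^n dx = c·5^(n+1)/(n+1):
  ∫_0^5 u(x)^2 dx = ∫_0^5 (9*x^6 + 12*x^5 - 14*x^4 - 6*x^3 + 13*x^2 - 6*x + 1) dx. Term by term:
    ∫_0^5 9*x^6 dx = 703125/7;  ∫_0^5 12*x^5 dx = 31250;  ∫_0^5 -14*x^4 dx = -8750;
    ∫_0^5 -6*x^3 dx = -1875/2;  ∫_0^5 13*x^2 dx = 1625/3;  ∫_0^5 -6*x dx = -75;
    ∫_0^5 1 dx = 5.
  Sum: 703125/7 + 31250 − 8750 − 1875/2 + 1625/3 − 75 + 5 = 5144185/42.
  ∫_0^5 u'(x)^2 dx = ∫_0^5 (81*x^4 + 72*x^3 - 38*x^2 - 24*x + 9) dx. Term by term:
    ∫_0^5 81*x^4 dx = 50625;  ∫_0^5 72*x^3 dx = 11250;  ∫_0^5 -38*x^2 dx = -4750/3;
    ∫_0^5 -24*x dx = -300;  ∫_0^5 9 dx = 45.
  Sum: 50625 + 11250 − 4750/3 − 300 + 45 = 180110/3.
Adding: ||u||_{H^1}^2 = 5144185/42 + 180110/3 = 7665725/42.


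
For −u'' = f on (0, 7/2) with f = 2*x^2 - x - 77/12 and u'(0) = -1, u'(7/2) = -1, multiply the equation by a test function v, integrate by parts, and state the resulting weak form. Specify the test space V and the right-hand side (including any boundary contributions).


V = H^1(0, 7/2) (v unrestricted at boundary; u is determined up to an additive constant); weak form: ∫_0^7/2 u'v' dx = ∫_0^7/2 (2*x^2 - x - 77/12) v dx − v(7/2) + v(0) for all v ∈ V.

Multiply both sides by a test function v and integrate from 0 to 7/2:
  ∫_0^7/2 −u''(x) v(x) dx = ∫_0^7/2 f(x) v(x) dx.
Integrate the LHS by parts once:
  ∫_0^7/2 −u'' v dx = −[u'(x) v(x)]_0^7/2 + ∫_0^7/2 u'(x) v'(x) dx.
Thus ∫_0^7/2 u'(x) v'(x) dx = ∫_0^7/2 f(x) v(x) dx + [u'(x) v(x)]_0^7/2.
Choose V so that boundary terms are either known or forced to vanish.
u has inhomogeneous Neumann u'(0) = -1, u'(7/2) = -1. [u' v]_0^7/2 = (-1)·v(7/2) − (-1)·v(0) = − v(7/2) + v(0). Take V = H^1(0, 7/2); boundary term becomes part of RHS.
Weak formulation: find u (satisfying any essential BC) such that ∫_0^7/2 u'(x) v'(x) dx = ∫_0^7/2 f v dx − v(7/2) + v(0) for all v ∈ V (Neumann data are natural BCs: they enter the RHS as boundary terms).
Substituting f(x) = 2*x^2 - x - 77/12, the right-hand side is ∫_0^7/2 (2*x^2 - x - 77/12) v dx − v(7/2) + v(0).
Compatibility check (pure Neumann): taking v ≡ 1 ∈ V gives 0 = ∫_0^7/2 f dx + (-1) − (-1), i.e. ∫_0^7/2 f dx must equal u'(0) − u'(7/2) = 0. Indeed ∫_0^7/2 (2*x^2 - x - 77/12) dx = 0, so the data are compatible. The solution is then unique only up to an additive constant (fix it e.g. by requiring ∫_0^7/2 u dx = 0).


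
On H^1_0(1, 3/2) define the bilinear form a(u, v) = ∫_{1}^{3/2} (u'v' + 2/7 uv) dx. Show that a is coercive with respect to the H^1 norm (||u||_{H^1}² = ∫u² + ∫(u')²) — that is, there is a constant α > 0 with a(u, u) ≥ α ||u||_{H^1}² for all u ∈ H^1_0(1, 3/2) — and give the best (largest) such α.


α = 2*(1 + 14*π^2)/(7*(1 + 4*π^2))

Coercivity of a(·,·) on H^1_0(1, 3/2) means a(u, u) ≥ α ||u||_{H^1}² for every u ∈ H^1_0.
The interval has length L = 1/2, and Poincaré/coercivity depend only on L. Here a(u, u) = ∫(u')² + (2/7)·∫u².
Here 0 < c = 2/7 < 1. The condition a(u,u) ≥ α||u||_{H^1}² reads (1−α)∫(u')² ≥ (α−c)∫u². Any admissible α is ≤ 1 (rapidly oscillating u have ∫u²/∫(u')² → 0), and α = 1 would force 0 ≥ (1−c)∫u², impossible since c < 1; so 1−α > 0. By the sharp Poincaré inequality on H^1_0 of an interval of length L, ∫(u')² ≥ (π/L)²∫u² with equality for the first sine mode sin(π(x−x₀)/L) (x₀ the left endpoint), so the inequality holds for all u iff (1−α)(π/L)² ≥ α − c, i.e. α ≤ ((π/L)² + c)/((π/L)² + 1) = (1 + c(L/π)²)/(1 + (L/π)²). With (π/L)² = 4*π^2 and c = 2/7, the largest admissible constant is α = ((π/L)² + c)/((π/L)² + 1).
Simplifying, α = 2*(1 + 14*π^2)/(7*(1 + 4*π^2)).


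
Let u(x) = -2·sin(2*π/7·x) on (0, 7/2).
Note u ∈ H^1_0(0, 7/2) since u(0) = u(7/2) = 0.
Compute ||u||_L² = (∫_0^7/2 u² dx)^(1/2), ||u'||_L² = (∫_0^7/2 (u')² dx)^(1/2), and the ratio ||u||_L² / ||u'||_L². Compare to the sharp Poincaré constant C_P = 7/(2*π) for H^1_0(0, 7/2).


||u||_L² / ||u'||_L² = 7/(2*π) = C_P.

u(x) = -2·sin(2*π/7·x), so u'(x) = -4*π*cos(2*π*x/7)/7.
Writing u(x) = A·sin(kπx/L) with A = -2 and k = 1, use ∫_0^L sin²(kπx/L) dx = L/2 and ∫_0^L cos²(kπx/L) dx = L/2.
u² = 4·sin²(2*π/7·x) and (u')² = 16*π^2/49·cos²(2*π/7·x), and each of sin², cos² integrates to L/2 = 7/4 over (0, 7/2).
∫_0^7/2 u² dx = 7, so ||u||_L² = sqrt(7).
∫_0^7/2 (u')² dx = 4*π^2/7, so ||u'||_L² = 2*sqrt(7)*π/7.
Ratio ||u||_L² / ||u'||_L² = 7/(2*π).
Sharp Poincaré constant on H^1_0(0, 7/2) is C_P = L/π = 7/(2*π), achieved by sin(2*π/7·x).
This is the k = 1 eigenfunction (up to amplitude), so the ratio equals the sharp Poincaré constant exactly.


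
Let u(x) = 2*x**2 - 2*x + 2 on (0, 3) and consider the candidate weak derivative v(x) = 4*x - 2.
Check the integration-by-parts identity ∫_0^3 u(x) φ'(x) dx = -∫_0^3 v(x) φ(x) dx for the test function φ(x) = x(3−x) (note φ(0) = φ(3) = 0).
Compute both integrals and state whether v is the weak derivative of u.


LHS = -18, RHS = -18. Yes, v = u' weakly.

u(x) = 2*x**2 - 2*x + 2, classical derivative u'(x) = 4*x - 2.
φ(x) = x(3−x), so φ'(x) = 3 - 2*x.
Note φ(0) = φ(3) = 0, so the boundary term u·φ vanishes.
LHS = ∫_0^3 u(x) φ'(x) dx = ∫_0^3 (-4*x^3 + 10*x^2 - 10*x + 6) dx. Term by term:
  ∫_0^3 -4*x^3 dx = -81;  ∫_0^3 10*x^2 dx = 90;  ∫_0^3 -10*x dx = -45;
  ∫_0^3 6 dx = 18.
Sum: -81 + 90 − 45 + 18 = -18.
So LHS = -18.
∫_0^3 v(x) φ(x) dx = ∫_0^3 (-4*x^3 + 14*x^2 - 6*x) dx. Term by term:
  ∫_0^3 -4*x^3 dx = -81;  ∫_0^3 14*x^2 dx = 126;  ∫_0^3 -6*x dx = -27.
Sum: -81 + 126 − 27 = 18.
So RHS = -∫_0^3 v(x) φ(x) dx = -18.
LHS = RHS, so the identity holds for this test φ.
Moreover u is smooth here and v(x) = u'(x) = 4*x - 2 pointwise, so the identity holds for every test function. Hence v is the weak derivative of u.


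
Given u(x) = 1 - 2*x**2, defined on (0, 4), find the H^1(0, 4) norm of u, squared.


||u||_{H^1}^2 = 5396/5

The H^1 norm (squared) on an interval (0, L) is
  ||u||_{H^1}^2 = ∫_0^L u(x)^2 dx + ∫_0^L u'(x)^2 dx.
Compute u'(x) = -4*x.
Then u(x)^2 = 4*x**4 - 4*x**2 + 1 and u'(x)^2 = 16*x**2.
Integrate each monomial from 0 to 4 using ∫_0^4 c·x^n dx = c·4^(n+1)/(n+1):
  ∫_0^4 u(x)^2 dx = ∫_0^4 (4*x^4 - 4*x^2 + 1) dx. Term by term:
    ∫_0^4 4*x^4 dx = 4096/5;  ∫_0^4 -4*x^2 dx = -256/3;  ∫_0^4 1 dx = 4.
  Sum: 4096/5 − 256/3 + 4 = 11068/15.
  ∫_0^4 u'(x)^2 dx = ∫_0^4 (16*x^2) dx. Term by term:
    ∫_0^4 16*x^2 dx = 1024/3.
Adding: ||u||_{H^1}^2 = 11068/15 + 1024/3 = 5396/5.


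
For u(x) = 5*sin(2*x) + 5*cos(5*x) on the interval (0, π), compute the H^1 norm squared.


||u||_{H^1(0,π)}^2 = -5200/21 + 775*π/2

u'(x) = -25*sin(5*x) + 10*cos(2*x).
Expand u² and (u')² and integrate term by term on (0, π), using: for integers n ≥ 1, ∫_0^π sin²(nx) dx = ∫_0^π cos²(nx) dx = π/2; for n ≠ n', ∫_0^π sin(nx)sin(n'x) dx = ∫_0^π cos(nx)cos(n'x) dx = 0; and by product-to-sum, ∫_0^π sin(nx)cos(n'x) dx = ½∫_0^π [sin((n+n')x) + sin((n−n')x)] dx, which is 0 when n+n' is even and 2n/(n²−n'²) when n+n' is odd (it need not vanish on (0, π)).
  u² squared terms: (5)²·∫cos(5x)² dx = 25·π/2 = 25*π/2;  (5)²·∫sin(2x)² dx = 25·π/2 = 25*π/2.
  u² cross terms: 2·(5)·(5)·∫cos(5x)·sin(2x) dx = 50·(-4/21) = -200/21.
  So ∫_0^π u² dx = 25*π/2 + 25*π/2 − 200/21 = -200/21 + 25*π.
  (u')² squared terms: (-25)²·∫sin(5x)² dx = 625·π/2 = 625*π/2;  (10)²·∫cos(2x)² dx = 100·π/2 = 50*π.
  (u')² cross terms: 2·(-25)·(10)·∫sin(5x)·cos(2x) dx = -500·(10/21) = -5000/21.
  So ∫_0^π (u')² dx = 625*π/2 + 50*π − 5000/21 = -5000/21 + 725*π/2.
||u||_{H^1}^2 = (-200/21 + 25*π) + (-5000/21 + 725*π/2) = -5200/21 + 775*π/2.


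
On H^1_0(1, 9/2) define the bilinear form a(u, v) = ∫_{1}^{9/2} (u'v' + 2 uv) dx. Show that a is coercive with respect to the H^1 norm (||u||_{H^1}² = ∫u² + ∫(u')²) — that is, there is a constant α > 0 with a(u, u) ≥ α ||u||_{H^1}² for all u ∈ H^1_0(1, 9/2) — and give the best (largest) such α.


α = 1

Coercivity of a(·,·) on H^1_0(1, 9/2) means a(u, u) ≥ α ||u||_{H^1}² for every u ∈ H^1_0.
The interval has length L = 7/2, and Poincaré/coercivity depend only on L. Here a(u, u) = ∫(u')² + (2)·∫u².
Here c = 2 ≥ 1, so a(u,u) = ∫(u')² + c∫u² ≥ ∫(u')² + ∫u² = ||u||_{H^1}², i.e. α = 1 works. No larger α is possible: a(u,u) ≥ α||u||_{H^1}² means (1−α)∫(u')² ≥ (α−c)∫u², and for the modes u_n = sin(nπ(x−x₀)/L) (x₀ the left endpoint) one has ∫u_n²/∫(u_n')² = (L/(nπ))² → 0, so a(u_n,u_n)/||u_n||_{H^1}² → 1. Hence the optimal constant is α = 1.
Therefore α = 1.


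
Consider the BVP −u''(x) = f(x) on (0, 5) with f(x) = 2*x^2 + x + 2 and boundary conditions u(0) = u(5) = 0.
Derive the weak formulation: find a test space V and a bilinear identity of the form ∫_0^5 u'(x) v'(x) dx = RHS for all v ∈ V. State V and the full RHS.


V = H^1_0(0, 5) (so v(0) = v(5) = 0); weak form: ∫_0^5 u'v' dx = ∫_0^5 (2*x^2 + x + 2) v dx for all v ∈ V.

Multiply both sides by a test function v and integrate from 0 to 5:
  ∫_0^5 −u''(x) v(x) dx = ∫_0^5 f(x) v(x) dx.
Integrate the LHS by parts once:
  ∫_0^5 −u'' v dx = −[u'(x) v(x)]_0^5 + ∫_0^5 u'(x) v'(x) dx.
Thus ∫_0^5 u'(x) v'(x) dx = ∫_0^5 f(x) v(x) dx + [u'(x) v(x)]_0^5.
Choose V so that boundary terms are either known or forced to vanish.
u is Dirichlet: u(0) = u(5) = 0. Let V = H^1_0(0, 5); then v(0) = v(5) = 0, and [u' v]_0^5 = 0.
Weak formulation: find u (satisfying any essential BC) such that ∫_0^5 u'(x) v'(x) dx = ∫_0^5 f v dx for all v ∈ V.
Substituting f(x) = 2*x^2 + x + 2, the right-hand side is ∫_0^5 (2*x^2 + x + 2) v dx.


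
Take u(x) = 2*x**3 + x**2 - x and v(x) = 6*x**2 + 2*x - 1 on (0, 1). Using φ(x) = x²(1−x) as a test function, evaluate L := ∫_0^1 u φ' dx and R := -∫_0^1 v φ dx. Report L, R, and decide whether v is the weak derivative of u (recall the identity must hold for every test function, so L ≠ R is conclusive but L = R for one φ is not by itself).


LHS = -13/60, RHS = -13/60. Yes, v = u' weakly.

u(x) = 2*x**3 + x**2 - x, classical derivative u'(x) = 6*x**2 + 2*x - 1.
φ(x) = x²(1−x), so φ'(x) = x*(2 - 3*x).
Note φ(0) = φ(1) = 0, so the boundary term u·φ vanishes.
LHS = ∫_0^1 u(x) φ'(x) dx = ∫_0^1 (-6*x^5 + x^4 + 5*x^3 - 2*x^2) dx. Term by term:
  ∫_0^1 -6*x^5 dx = -1;  ∫_0^1 x^4 dx = 1/5;  ∫_0^1 5*x^3 dx = 5/4;
  ∫_0^1 -2*x^2 dx = -2/3.
Sum: -1 + 1/5 + 5/4 − 2/3 = -13/60.
So LHS = -13/60.
∫_0^1 v(x) φ(x) dx = ∫_0^1 (-6*x^5 + 4*x^4 + 3*x^3 - x^2) dx. Term by term:
  ∫_0^1 -6*x^5 dx = -1;  ∫_0^1 4*x^4 dx = 4/5;  ∫_0^1 3*x^3 dx = 3/4;
  ∫_0^1 -x^2 dx = -1/3.
Sum: -1 + 4/5 + 3/4 − 1/3 = 13/60.
So RHS = -∫_0^1 v(x) φ(x) dx = -13/60.
LHS = RHS, so the identity holds for this test φ.
Moreover u is smooth here and v(x) = u'(x) = 6*x**2 + 2*x - 1 pointwise, so the identity holds for every test function. Hence v is the weak derivative of u.


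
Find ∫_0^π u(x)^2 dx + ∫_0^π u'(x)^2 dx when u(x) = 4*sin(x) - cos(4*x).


||u||_{H^1(0,π)}^2 = 272/15 + 49*π/2

u'(x) = 4*sin(4*x) + 4*cos(x).
Expand u² and (u')² and integrate term by term on (0, π), using: for integers n ≥ 1, ∫_0^π sin²(nx) dx = ∫_0^π cos²(nx) dx = π/2; for n ≠ n', ∫_0^π sin(nx)sin(n'x) dx = ∫_0^π cos(nx)cos(n'x) dx = 0; and by product-to-sum, ∫_0^π sin(nx)cos(n'x) dx = ½∫_0^π [sin((n+n')x) + sin((n−n')x)] dx, which is 0 when n+n' is even and 2n/(n²−n'²) when n+n' is odd (it need not vanish on (0, π)).
  u² squared terms: (-1)²·∫cos(4x)² dx = 1·π/2 = π/2;  (4)²·∫sin(x)² dx = 16·π/2 = 8*π.
  u² cross terms: 2·(-1)·(4)·∫cos(4x)·sin(x) dx = -8·(-2/15) = 16/15.
  So ∫_0^π u² dx = π/2 + 8*π + 16/15 = 16/15 + 17*π/2.
  (u')² squared terms: (4)²·∫cos(x)² dx = 16·π/2 = 8*π;  (4)²·∫sin(4x)² dx = 16·π/2 = 8*π.
  (u')² cross terms: 2·(4)·(4)·∫cos(x)·sin(4x) dx = 32·(8/15) = 256/15.
  So ∫_0^π (u')² dx = 8*π + 8*π + 256/15 = 256/15 + 16*π.
||u||_{H^1}^2 = (16/15 + 17*π/2) + (256/15 + 16*π) = 272/15 + 49*π/2.


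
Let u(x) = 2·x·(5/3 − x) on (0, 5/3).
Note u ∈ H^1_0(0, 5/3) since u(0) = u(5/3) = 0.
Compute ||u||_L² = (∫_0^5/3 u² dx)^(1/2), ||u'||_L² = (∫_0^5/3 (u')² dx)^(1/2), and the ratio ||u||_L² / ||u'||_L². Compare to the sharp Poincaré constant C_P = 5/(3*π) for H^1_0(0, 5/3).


||u||_L² / ||u'||_L² = sqrt(10)/6 < C_P = 5/(3*π).

u(x) = 2·x·(5/3 − x), so u'(x) = 10/3 - 4*x.
u(x) = 2·x·(5/3 − x) vanishes at x = 0 and x = 5/3, so u ∈ H^1_0(0, 5/3). Differentiate via the product rule and integrate the resulting polynomials term by term.
  ∫_0^5/3 u² dx = ∫_0^5/3 (4*x^4 - 40*x^3/3 + 100*x^2/9) dx. Term by term:
    ∫_0^5/3 4*x^4 dx = 2500/243;  ∫_0^5/3 -40*x^3/3 dx = -6250/243;  ∫_0^5/3 100*x^2/9 dx = 12500/729.
  Sum: 2500/243 − 6250/243 + 12500/729 = 1250/729.
  ∫_0^5/3 (u')² dx = ∫_0^5/3 (16*x^2 - 80*x/3 + 100/9) dx. Term by term:
    ∫_0^5/3 16*x^2 dx = 2000/81;  ∫_0^5/3 -80*x/3 dx = -1000/27;  ∫_0^5/3 100/9 dx = 500/27.
  Sum: 2000/81 − 1000/27 + 500/27 = 500/81.
∫_0^5/3 u² dx = 1250/729, so ||u||_L² = 25*sqrt(2)/27.
∫_0^5/3 (u')² dx = 500/81, so ||u'||_L² = 10*sqrt(5)/9.
Ratio ||u||_L² / ||u'||_L² = sqrt(10)/6.
Sharp Poincaré constant on H^1_0(0, 5/3) is C_P = L/π = 5/(3*π), achieved by sin(3*π/5·x).
A polynomial bump cannot attain the sharp Poincaré constant (only the first sine eigenfunction does), so the ratio is strictly less than C_P, consistent with ||u||_L² ≤ C_P ||u'||_L².


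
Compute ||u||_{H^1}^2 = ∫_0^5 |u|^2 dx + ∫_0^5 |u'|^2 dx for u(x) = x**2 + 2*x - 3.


||u||_{H^1}^2 = 4045/3

The H^1 norm (squared) on an interval (0, L) is
  ||u||_{H^1}^2 = ∫_0^L u(x)^2 dx + ∫_0^L u'(x)^2 dx.
Compute u'(x) = 2*x + 2.
Then u(x)^2 = x**4 + 4*x**3 - 2*x**2 - 12*x + 9 and u'(x)^2 = 4*x**2 + 8*x + 4.
Integrate each monomial from 0 to 5 using ∫_0^5 c·x^n dx = c·5^(n+1)/(n+1):
  ∫_0^5 u(x)^2 dx = ∫_0^5 (x^4 + 4*x^3 - 2*x^2 - 12*x + 9) dx. Term by term:
    ∫_0^5 x^4 dx = 625;  ∫_0^5 4*x^3 dx = 625;  ∫_0^5 -2*x^2 dx = -250/3;
    ∫_0^5 -12*x dx = -150;  ∫_0^5 9 dx = 45.
  Sum: 625 + 625 − 250/3 − 150 + 45 = 3185/3.
  ∫_0^5 u'(x)^2 dx = ∫_0^5 (4*x^2 + 8*x + 4) dx. Term by term:
    ∫_0^5 4*x^2 dx = 500/3;  ∫_0^5 8*x dx = 100;  ∫_0^5 4 dx = 20.
  Sum: 500/3 + 100 + 20 = 860/3.
Adding: ||u||_{H^1}^2 = 3185/3 + 860/3 = 4045/3.


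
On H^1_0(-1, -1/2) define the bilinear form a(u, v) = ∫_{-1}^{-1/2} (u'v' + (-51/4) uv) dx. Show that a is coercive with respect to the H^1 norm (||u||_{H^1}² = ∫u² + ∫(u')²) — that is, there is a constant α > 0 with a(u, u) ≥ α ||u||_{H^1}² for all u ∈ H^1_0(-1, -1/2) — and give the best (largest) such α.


α = (-51 + 16*π^2)/(4*(1 + 4*π^2))

Coercivity of a(·,·) on H^1_0(-1, -1/2) means a(u, u) ≥ α ||u||_{H^1}² for every u ∈ H^1_0.
The interval has length L = 1/2, and Poincaré/coercivity depend only on L. Here a(u, u) = ∫(u')² + (-51/4)·∫u².
Here c = -51/4 < 0 with |c| < (π/L)² = 4*π^2, so coercivity still holds. The condition a(u,u) ≥ α||u||_{H^1}² reads (1−α)∫(u')² ≥ (α−c)∫u². Any admissible α is ≤ 1 (rapidly oscillating u have ∫u²/∫(u')² → 0), and α = 1 would force 0 ≥ (1−c)∫u², impossible since c < 1; so 1−α > 0. By the sharp Poincaré inequality on H^1_0 of an interval of length L, ∫(u')² ≥ (π/L)²∫u² with equality for the first sine mode sin(π(x−x₀)/L) (x₀ the left endpoint), so the inequality holds for all u iff (1−α)(π/L)² ≥ α − c, i.e. α ≤ ((π/L)² + c)/((π/L)² + 1) = (1 + c(L/π)²)/(1 + (L/π)²). (Direct route, valid since c ≤ 0: Poincaré gives c∫u² ≥ c(L/π)²∫(u')², so a(u,u) ≥ (1 + c(L/π)²)∫(u')², while ||u||_{H^1}² ≤ (1 + (L/π)²)∫(u')²; dividing yields the same α.) With (π/L)² = 4*π^2 and c = -51/4, the largest admissible constant is α = ((π/L)² + c)/((π/L)² + 1).
Simplifying, α = (-51 + 16*π^2)/(4*(1 + 4*π^2)).


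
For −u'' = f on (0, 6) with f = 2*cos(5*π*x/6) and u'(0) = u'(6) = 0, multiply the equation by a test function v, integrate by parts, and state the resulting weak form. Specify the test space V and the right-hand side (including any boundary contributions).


V = H^1(0, 6) (no boundary constraint on v; u is determined up to an additive constant); weak form: ∫_0^6 u'v' dx = ∫_0^6 (2*cos(5*π*x/6)) v dx for all v ∈ V.

Multiply both sides by a test function v and integrate from 0 to 6:
  ∫_0^6 −u''(x) v(x) dx = ∫_0^6 f(x) v(x) dx.
Integrate the LHS by parts once:
  ∫_0^6 −u'' v dx = −[u'(x) v(x)]_0^6 + ∫_0^6 u'(x) v'(x) dx.
Thus ∫_0^6 u'(x) v'(x) dx = ∫_0^6 f(x) v(x) dx + [u'(x) v(x)]_0^6.
Choose V so that boundary terms are either known or forced to vanish.
u has homogeneous Neumann: u'(0) = u'(6) = 0. So [u' v]_0^6 = 0·v(6) − 0·v(0) = 0 for any v; take V = H^1(0, 6).
Weak formulation: find u (satisfying any essential BC) such that ∫_0^6 u'(x) v'(x) dx = ∫_0^6 f v dx for all v ∈ V (homogeneous Neumann, so boundary terms vanish).
Substituting f(x) = 2*cos(5*π*x/6), the right-hand side is ∫_0^6 (2*cos(5*π*x/6)) v dx.
Compatibility check (pure Neumann): taking v ≡ 1 ∈ V gives 0 = ∫_0^6 f dx + (0) − (0), i.e. ∫_0^6 f dx must equal u'(0) − u'(6) = 0. Indeed ∫_0^6 (2*cos(5*π*x/6)) dx = 0, so the data are compatible. The solution is then unique only up to an additive constant (fix it e.g. by requiring ∫_0^6 u dx = 0).


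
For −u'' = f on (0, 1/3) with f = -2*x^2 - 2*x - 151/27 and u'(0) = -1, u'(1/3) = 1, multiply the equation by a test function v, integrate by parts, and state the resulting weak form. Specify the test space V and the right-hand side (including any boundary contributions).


V = H^1(0, 1/3) (v unrestricted at boundary; u is determined up to an additive constant); weak form: ∫_0^1/3 u'v' dx = ∫_0^1/3 (-2*x^2 - 2*x - 151/27) v dx + v(1/3) + v(0) for all v ∈ V.

Multiply both sides by a test function v and integrate from 0 to 1/3:
  ∫_0^1/3 −u''(x) v(x) dx = ∫_0^1/3 f(x) v(x) dx.
Integrate the LHS by parts once:
  ∫_0^1/3 −u'' v dx = −[u'(x) v(x)]_0^1/3 + ∫_0^1/3 u'(x) v'(x) dx.
Thus ∫_0^1/3 u'(x) v'(x) dx = ∫_0^1/3 f(x) v(x) dx + [u'(x) v(x)]_0^1/3.
Choose V so that boundary terms are either known or forced to vanish.
u has inhomogeneous Neumann u'(0) = -1, u'(1/3) = 1. [u' v]_0^1/3 = (1)·v(1/3) − (-1)·v(0) = v(1/3) + v(0). Take V = H^1(0, 1/3); boundary term becomes part of RHS.
Weak formulation: find u (satisfying any essential BC) such that ∫_0^1/3 u'(x) v'(x) dx = ∫_0^1/3 f v dx + v(1/3) + v(0) for all v ∈ V (Neumann data are natural BCs: they enter the RHS as boundary terms).
Substituting f(x) = -2*x^2 - 2*x - 151/27, the right-hand side is ∫_0^1/3 (-2*x^2 - 2*x - 151/27) v dx + v(1/3) + v(0).
Compatibility check (pure Neumann): taking v ≡ 1 ∈ V gives 0 = ∫_0^1/3 f dx + (1) − (-1), i.e. ∫_0^1/3 f dx must equal u'(0) − u'(1/3) = -2. Indeed ∫_0^1/3 (-2*x^2 - 2*x - 151/27) dx = -2, so the data are compatible. The solution is then unique only up to an additive constant (fix it e.g. by requiring ∫_0^1/3 u dx = 0).


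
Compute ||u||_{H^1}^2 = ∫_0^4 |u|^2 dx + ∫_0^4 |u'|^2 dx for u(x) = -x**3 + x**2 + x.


||u||_{H^1}^2 = 208772/105

The H^1 norm (squared) on an interval (0, L) is
  ||u||_{H^1}^2 = ∫_0^L u(x)^2 dx + ∫_0^L u'(x)^2 dx.
Compute u'(x) = -3*x**2 + 2*x + 1.
Then u(x)^2 = x**6 - 2*x**5 - x**4 + 2*x**3 + x**2 and u'(x)^2 = 9*x**4 - 12*x**3 - 2*x**2 + 4*x + 1.
Integrate each monomial from 0 to 4 using ∫_0^4 c·x^n dx = c·4^(n+1)/(n+1):
  ∫_0^4 u(x)^2 dx = ∫_0^4 (x^6 - 2*x^5 - x^4 + 2*x^3 + x^2) dx. Term by term:
    ∫_0^4 x^6 dx = 16384/7;  ∫_0^4 -2*x^5 dx = -4096/3;  ∫_0^4 -x^4 dx = -1024/5;
    ∫_0^4 2*x^3 dx = 128;  ∫_0^4 x^2 dx = 64/3.
  Sum: 16384/7 − 4096/3 − 1024/5 + 128 + 64/3 = 32192/35.
  ∫_0^4 u'(x)^2 dx = ∫_0^4 (9*x^4 - 12*x^3 - 2*x^2 + 4*x + 1) dx. Term by term:
    ∫_0^4 9*x^4 dx = 9216/5;  ∫_0^4 -12*x^3 dx = -768;  ∫_0^4 -2*x^2 dx = -128/3;
    ∫_0^4 4*x dx = 32;  ∫_0^4 1 dx = 4.
  Sum: 9216/5 − 768 − 128/3 + 32 + 4 = 16028/15.
Adding: ||u||_{H^1}^2 = 32192/35 + 16028/15 = 208772/105.


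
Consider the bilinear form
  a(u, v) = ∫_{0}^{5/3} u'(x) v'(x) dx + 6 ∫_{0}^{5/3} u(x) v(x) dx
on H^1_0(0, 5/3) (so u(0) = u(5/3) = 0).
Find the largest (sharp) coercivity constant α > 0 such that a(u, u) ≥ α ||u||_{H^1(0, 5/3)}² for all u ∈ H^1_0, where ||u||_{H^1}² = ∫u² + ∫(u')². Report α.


α = 1

Coercivity of a(·,·) on H^1_0(0, 5/3) means a(u, u) ≥ α ||u||_{H^1}² for every u ∈ H^1_0.
The interval has length L = 5/3, and Poincaré/coercivity depend only on L. Here a(u, u) = ∫(u')² + (6)·∫u².
Here c = 6 ≥ 1, so a(u,u) = ∫(u')² + c∫u² ≥ ∫(u')² + ∫u² = ||u||_{H^1}², i.e. α = 1 works. No larger α is possible: a(u,u) ≥ α||u||_{H^1}² means (1−α)∫(u')² ≥ (α−c)∫u², and for the modes u_n = sin(nπ(x−x₀)/L) (x₀ the left endpoint) one has ∫u_n²/∫(u_n')² = (L/(nπ))² → 0, so a(u_n,u_n)/||u_n||_{H^1}² → 1. Hence the optimal constant is α = 1.
Therefore α = 1.


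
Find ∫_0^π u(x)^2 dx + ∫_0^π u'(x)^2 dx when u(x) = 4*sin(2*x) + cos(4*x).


||u||_{H^1(0,π)}^2 = 97*π/2

u'(x) = -4*sin(4*x) + 8*cos(2*x).
Expand u² and (u')² and integrate term by term on (0, π), using: for integers n ≥ 1, ∫_0^π sin²(nx) dx = ∫_0^π cos²(nx) dx = π/2; for n ≠ n', ∫_0^π sin(nx)sin(n'x) dx = ∫_0^π cos(nx)cos(n'x) dx = 0; and by product-to-sum, ∫_0^π sin(nx)cos(n'x) dx = ½∫_0^π [sin((n+n')x) + sin((n−n')x)] dx, which is 0 when n+n' is even and 2n/(n²−n'²) when n+n' is odd (it need not vanish on (0, π)).
  u² squared terms: (4)²·∫sin(2x)² dx = 16·π/2 = 8*π;  (1)²·∫cos(4x)² dx = 1·π/2 = π/2.
  u² cross terms: 2·(4)·(1)·∫sin(2x)·cos(4x) dx = 8·(0) = 0.
  So ∫_0^π u² dx = 8*π + π/2 + 0 = 17*π/2.
  (u')² squared terms: (-4)²·∫sin(4x)² dx = 16·π/2 = 8*π;  (8)²·∫cos(2x)² dx = 64·π/2 = 32*π.
  (u')² cross terms: 2·(-4)·(8)·∫sin(4x)·cos(2x) dx = -64·(0) = 0.
  So ∫_0^π (u')² dx = 8*π + 32*π + 0 = 40*π.
||u||_{H^1}^2 = (17*π/2) + (40*π) = 97*π/2.
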